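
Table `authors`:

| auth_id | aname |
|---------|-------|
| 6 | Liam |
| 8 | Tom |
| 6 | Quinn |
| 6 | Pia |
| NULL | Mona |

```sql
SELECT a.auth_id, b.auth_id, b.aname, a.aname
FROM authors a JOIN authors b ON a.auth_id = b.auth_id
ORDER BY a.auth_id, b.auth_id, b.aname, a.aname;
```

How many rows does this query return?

10

INNER JOIN keeps only pairs where the ON condition holds.
Matching on a.auth_id = b.auth_id. A NULL in a compared column never satisfies the condition.
Matched pairs: 10.
Total: 10 rows.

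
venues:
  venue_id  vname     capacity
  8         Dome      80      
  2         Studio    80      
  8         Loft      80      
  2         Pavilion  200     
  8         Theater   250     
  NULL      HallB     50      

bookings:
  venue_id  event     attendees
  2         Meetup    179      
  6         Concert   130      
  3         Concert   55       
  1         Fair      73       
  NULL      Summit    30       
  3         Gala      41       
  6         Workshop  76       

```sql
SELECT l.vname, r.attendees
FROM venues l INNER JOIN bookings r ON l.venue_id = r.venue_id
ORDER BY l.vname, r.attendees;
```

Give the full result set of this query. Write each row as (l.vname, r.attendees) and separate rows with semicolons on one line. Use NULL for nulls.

(Pavilion, 179); (Studio, 179)

INNER JOIN keeps only pairs where the ON condition holds.
Matching on l.venue_id = r.venue_id. A NULL in a compared column never satisfies the condition.
- venue_id=8: no matching r row, dropped.
- venue_id=2: 1 matching r row(s), so 1 row(s) emitted.
- venue_id=8: no matching r row, dropped.
- venue_id=2: 1 matching r row(s), so 1 row(s) emitted.
- venue_id=8: no matching r row, dropped.
- venue_id=NULL: no matching r row, dropped.
After projecting and ordering:
l.vname | r.attendees
Pavilion | 179
Studio | 179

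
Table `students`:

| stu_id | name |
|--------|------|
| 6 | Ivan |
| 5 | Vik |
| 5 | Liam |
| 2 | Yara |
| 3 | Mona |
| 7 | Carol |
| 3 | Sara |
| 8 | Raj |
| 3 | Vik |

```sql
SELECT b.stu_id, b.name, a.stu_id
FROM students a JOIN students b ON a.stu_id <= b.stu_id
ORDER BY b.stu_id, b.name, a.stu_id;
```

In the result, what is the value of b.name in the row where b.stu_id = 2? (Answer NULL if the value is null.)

INNER JOIN keeps only pairs where the ON condition holds.
Matching on a.stu_id <= b.stu_id.
Matched pairs: 49.

Yara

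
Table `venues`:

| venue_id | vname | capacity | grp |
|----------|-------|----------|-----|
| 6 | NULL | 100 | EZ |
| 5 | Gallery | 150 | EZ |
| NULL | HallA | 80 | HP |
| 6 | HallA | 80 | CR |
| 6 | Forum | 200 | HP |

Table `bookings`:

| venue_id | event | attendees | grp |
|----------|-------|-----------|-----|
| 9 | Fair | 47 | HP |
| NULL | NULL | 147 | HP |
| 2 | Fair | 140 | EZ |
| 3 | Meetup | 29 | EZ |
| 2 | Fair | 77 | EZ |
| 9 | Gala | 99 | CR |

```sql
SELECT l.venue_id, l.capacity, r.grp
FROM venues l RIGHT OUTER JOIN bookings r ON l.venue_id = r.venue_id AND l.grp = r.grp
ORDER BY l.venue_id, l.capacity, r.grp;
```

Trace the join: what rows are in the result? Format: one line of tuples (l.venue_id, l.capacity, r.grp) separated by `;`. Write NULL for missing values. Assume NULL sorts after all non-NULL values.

(NULL, NULL, CR); (NULL, NULL, EZ); (NULL, NULL, EZ); (NULL, NULL, EZ); (NULL, NULL, HP); (NULL, NULL, HP)

RIGHT JOIN keeps every row from `bookings`; unmatched rows get NULL for `venues`'s columns.
Matching on l.venue_id = r.venue_id AND l.grp = r.grp. A NULL in a compared column never satisfies the condition.
- l row (venue_id=6, grp=EZ): no match.
- l row (venue_id=5, grp=EZ): no match.
- l row (venue_id=NULL, grp=HP): no match.
- l row (venue_id=6, grp=CR): no match.
- l row (venue_id=6, grp=HP): no match.
- 6 r row(s) had no l match → kept, l columns NULL.
After projecting and ordering:
l.venue_id | l.capacity | r.grp
NULL | NULL | CR
NULL | NULL | EZ
NULL | NULL | EZ
NULL | NULL | EZ
NULL | NULL | HP
NULL | NULL | HP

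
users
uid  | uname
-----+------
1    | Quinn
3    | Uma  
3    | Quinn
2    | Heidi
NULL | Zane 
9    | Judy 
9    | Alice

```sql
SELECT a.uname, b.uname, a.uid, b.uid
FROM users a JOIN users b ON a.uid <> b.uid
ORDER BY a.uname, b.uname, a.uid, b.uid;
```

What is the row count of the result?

26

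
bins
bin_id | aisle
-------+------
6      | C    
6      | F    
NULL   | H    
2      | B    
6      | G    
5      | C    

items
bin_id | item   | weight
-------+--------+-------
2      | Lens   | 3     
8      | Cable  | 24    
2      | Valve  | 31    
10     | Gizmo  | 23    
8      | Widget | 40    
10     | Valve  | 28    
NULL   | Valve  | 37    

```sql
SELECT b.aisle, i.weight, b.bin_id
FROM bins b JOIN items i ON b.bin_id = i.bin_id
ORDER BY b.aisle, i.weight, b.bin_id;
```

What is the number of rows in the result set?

2

INNER JOIN keeps only pairs where the ON condition holds.
Matching on b.bin_id = i.bin_id. A NULL in a compared column never satisfies the condition.
Matched pairs: 2.
Total: 2 rows.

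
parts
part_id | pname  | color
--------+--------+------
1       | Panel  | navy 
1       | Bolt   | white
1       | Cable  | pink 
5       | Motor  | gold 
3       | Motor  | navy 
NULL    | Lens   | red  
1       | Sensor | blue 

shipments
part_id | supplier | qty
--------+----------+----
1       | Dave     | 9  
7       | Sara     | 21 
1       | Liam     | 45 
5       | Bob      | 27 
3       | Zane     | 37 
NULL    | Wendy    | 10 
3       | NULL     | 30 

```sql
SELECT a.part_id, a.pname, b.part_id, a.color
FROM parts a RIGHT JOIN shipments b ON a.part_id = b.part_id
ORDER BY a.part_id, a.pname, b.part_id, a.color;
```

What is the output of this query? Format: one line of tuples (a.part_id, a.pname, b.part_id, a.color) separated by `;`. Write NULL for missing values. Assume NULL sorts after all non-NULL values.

(1, Bolt, 1, white); (1, Bolt, 1, white); (1, Cable, 1, pink); (1, Cable, 1, pink); (1, Panel, 1, navy); (1, Panel, 1, navy); (1, Sensor, 1, blue); (1, Sensor, 1, blue); (3, Motor, 3, navy); (3, Motor, 3, navy); (5, Motor, 5, gold); (NULL, NULL, 7, NULL); (NULL, NULL, NULL, NULL)

RIGHT JOIN keeps every row from `shipments`; unmatched rows get NULL for `parts`'s columns.
Matching on a.part_id = b.part_id. A NULL in a compared column never satisfies the condition.
- a[0] part_id=1 → 2 match(es) in b → 2 row(s).
- a[1] part_id=1 → 2 match(es) in b → 2 row(s).
- a[2] part_id=1 → 2 match(es) in b → 2 row(s).
- a[3] part_id=5 → 1 match(es) in b → 1 row(s).
- a[4] part_id=3 → 2 match(es) in b → 2 row(s).
- a[5] part_id=NULL → no match.
- a[6] part_id=1 → 2 match(es) in b → 2 row(s).
- plus 2 unmatched b row(s), each kept with NULL a columns.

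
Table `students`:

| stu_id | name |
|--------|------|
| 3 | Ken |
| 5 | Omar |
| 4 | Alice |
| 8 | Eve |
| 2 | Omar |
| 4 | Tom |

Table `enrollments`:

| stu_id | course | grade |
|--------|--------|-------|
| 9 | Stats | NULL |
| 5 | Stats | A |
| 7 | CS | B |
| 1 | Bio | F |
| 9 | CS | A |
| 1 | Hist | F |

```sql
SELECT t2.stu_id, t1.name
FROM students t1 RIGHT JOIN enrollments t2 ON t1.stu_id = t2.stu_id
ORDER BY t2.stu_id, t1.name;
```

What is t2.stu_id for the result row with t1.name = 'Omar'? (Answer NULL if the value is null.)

5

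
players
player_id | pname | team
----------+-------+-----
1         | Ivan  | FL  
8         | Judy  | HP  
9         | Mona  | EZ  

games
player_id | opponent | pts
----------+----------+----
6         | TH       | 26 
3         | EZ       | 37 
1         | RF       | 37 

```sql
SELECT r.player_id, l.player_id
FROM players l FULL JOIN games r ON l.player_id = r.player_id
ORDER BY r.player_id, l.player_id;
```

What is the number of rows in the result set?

FULL OUTER JOIN keeps every row from both sides; unmatched rows get NULL for the other side's columns.
Matching on l.player_id = r.player_id.
- l row (player_id=1): matches 1 r row(s) → 1 output row(s).
- l row (player_id=8): no match → kept, r columns NULL.
- l row (player_id=9): no match → kept, r columns NULL.
- 2 r row(s) had no l match → kept, l columns NULL.
Total: 1 matched + 4 padded = 5 rows.

5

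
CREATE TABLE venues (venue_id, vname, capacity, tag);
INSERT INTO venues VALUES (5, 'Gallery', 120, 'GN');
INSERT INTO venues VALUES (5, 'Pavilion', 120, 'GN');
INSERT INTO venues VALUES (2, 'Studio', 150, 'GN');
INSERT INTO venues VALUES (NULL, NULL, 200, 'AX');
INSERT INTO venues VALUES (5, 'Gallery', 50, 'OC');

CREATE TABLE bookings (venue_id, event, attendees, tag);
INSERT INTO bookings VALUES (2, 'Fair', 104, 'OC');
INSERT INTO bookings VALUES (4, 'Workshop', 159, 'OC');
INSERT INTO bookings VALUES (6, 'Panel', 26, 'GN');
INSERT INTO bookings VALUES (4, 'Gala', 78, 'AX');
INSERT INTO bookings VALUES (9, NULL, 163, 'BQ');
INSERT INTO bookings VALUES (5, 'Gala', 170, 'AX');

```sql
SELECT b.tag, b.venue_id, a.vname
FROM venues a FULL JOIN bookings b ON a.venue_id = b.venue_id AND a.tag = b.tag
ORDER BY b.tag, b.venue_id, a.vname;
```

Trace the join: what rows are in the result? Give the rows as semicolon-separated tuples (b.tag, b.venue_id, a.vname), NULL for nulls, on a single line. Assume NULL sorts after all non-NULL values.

(AX, 4, NULL); (AX, 5, NULL); (BQ, 9, NULL); (GN, 6, NULL); (OC, 2, NULL); (OC, 4, NULL); (NULL, NULL, Gallery); (NULL, NULL, Gallery); (NULL, NULL, Pavilion); (NULL, NULL, Studio); (NULL, NULL, NULL)

FULL OUTER JOIN keeps every row from both sides; unmatched rows get NULL for the other side's columns.
Matching on a.venue_id = b.venue_id AND a.tag = b.tag. A NULL in a compared column never satisfies the condition.
Matched pairs: 0; unmatched a rows kept: 5; unmatched b rows kept: 6.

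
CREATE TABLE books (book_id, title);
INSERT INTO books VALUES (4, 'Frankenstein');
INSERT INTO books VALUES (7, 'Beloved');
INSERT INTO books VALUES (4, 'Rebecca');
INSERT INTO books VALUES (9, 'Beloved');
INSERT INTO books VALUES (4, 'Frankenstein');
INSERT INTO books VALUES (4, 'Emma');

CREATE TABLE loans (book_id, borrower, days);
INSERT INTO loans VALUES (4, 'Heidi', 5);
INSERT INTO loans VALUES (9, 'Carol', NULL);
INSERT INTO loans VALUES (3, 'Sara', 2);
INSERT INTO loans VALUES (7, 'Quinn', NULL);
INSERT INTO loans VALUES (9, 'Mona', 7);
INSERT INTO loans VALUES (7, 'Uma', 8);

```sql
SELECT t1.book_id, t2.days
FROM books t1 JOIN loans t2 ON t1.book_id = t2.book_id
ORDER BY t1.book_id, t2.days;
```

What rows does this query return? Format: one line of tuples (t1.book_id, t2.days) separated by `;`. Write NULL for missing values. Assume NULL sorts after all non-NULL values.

(4, 5); (4, 5); (4, 5); (4, 5); (7, 8); (7, NULL); (9, 7); (9, NULL)

INNER JOIN keeps only pairs where the ON condition holds.
Matching on t1.book_id = t2.book_id.
- t1 (book_id=4) pairs with 1 row(s) of t2.
- t1 (book_id=7) pairs with 2 row(s) of t2.
- t1 (book_id=4) pairs with 1 row(s) of t2.
- t1 (book_id=9) pairs with 2 row(s) of t2.
- t1 (book_id=4) pairs with 1 row(s) of t2.
- t1 (book_id=4) pairs with 1 row(s) of t2.
After projecting and ordering:
t1.book_id | t2.days
4 | 5
4 | 5
4 | 5
4 | 5
7 | 8
7 | NULL
9 | 7
9 | NULL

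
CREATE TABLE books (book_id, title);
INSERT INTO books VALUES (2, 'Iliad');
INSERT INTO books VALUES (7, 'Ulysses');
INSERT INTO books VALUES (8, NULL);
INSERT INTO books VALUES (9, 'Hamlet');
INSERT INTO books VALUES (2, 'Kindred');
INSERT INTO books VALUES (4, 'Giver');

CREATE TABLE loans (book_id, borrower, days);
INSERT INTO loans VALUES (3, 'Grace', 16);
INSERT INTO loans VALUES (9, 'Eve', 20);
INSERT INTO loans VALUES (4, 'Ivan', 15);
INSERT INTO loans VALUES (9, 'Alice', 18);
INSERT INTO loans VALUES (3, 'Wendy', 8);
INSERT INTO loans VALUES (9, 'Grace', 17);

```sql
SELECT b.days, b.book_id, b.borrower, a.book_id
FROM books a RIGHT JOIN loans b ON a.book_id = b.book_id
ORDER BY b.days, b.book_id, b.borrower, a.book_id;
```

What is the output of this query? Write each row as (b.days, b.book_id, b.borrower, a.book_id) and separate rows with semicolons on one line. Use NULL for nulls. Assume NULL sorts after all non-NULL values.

RIGHT JOIN keeps every row from `loans`; unmatched rows get NULL for `books`'s columns.
Matching on a.book_id = b.book_id.
- a[0] book_id=2 → no match.
- a[1] book_id=7 → no match.
- a[2] book_id=8 → no match.
- a[3] book_id=9 → 3 match(es) in b → 3 row(s).
- a[4] book_id=2 → no match.
- a[5] book_id=4 → 1 match(es) in b → 1 row(s).
- plus 2 unmatched b row(s), each kept with NULL a columns.
After projecting and ordering:
b.days | b.book_id | b.borrower | a.book_id
8 | 3 | Wendy | NULL
15 | 4 | Ivan | 4
16 | 3 | Grace | NULL
17 | 9 | Grace | 9
18 | 9 | Alice | 9
20 | 9 | Eve | 9

(8, 3, Wendy, NULL); (15, 4, Ivan, 4); (16, 3, Grace, NULL); (17, 9, Grace, 9); (18, 9, Alice, 9); (20, 9, Eve, 9)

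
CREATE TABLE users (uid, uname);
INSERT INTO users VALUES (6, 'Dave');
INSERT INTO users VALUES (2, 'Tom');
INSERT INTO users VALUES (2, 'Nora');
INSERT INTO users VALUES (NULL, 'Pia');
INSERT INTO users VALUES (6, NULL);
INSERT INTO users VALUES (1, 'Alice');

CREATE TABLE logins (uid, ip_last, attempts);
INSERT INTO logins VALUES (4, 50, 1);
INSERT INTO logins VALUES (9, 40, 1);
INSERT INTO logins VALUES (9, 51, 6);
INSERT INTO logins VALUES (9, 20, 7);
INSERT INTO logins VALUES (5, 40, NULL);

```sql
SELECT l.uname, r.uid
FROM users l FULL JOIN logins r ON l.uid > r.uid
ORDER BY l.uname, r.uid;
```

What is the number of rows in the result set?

11

FULL OUTER JOIN keeps every row from both sides; unmatched rows get NULL for the other side's columns.
Matching on l.uid > r.uid. A NULL in a compared column never satisfies the condition.
- l (uid=6) pairs with 2 row(s) of r.
- l (uid=2) has no partner → padded with NULL.
- l (uid=2) has no partner → padded with NULL.
- l (uid=NULL) has no partner → padded with NULL.
- l (uid=6) pairs with 2 row(s) of r.
- l (uid=1) has no partner → padded with NULL.
- plus 3 unmatched r row(s), each kept with NULL l columns.
Total: 4 matched + 7 padded = 11 rows.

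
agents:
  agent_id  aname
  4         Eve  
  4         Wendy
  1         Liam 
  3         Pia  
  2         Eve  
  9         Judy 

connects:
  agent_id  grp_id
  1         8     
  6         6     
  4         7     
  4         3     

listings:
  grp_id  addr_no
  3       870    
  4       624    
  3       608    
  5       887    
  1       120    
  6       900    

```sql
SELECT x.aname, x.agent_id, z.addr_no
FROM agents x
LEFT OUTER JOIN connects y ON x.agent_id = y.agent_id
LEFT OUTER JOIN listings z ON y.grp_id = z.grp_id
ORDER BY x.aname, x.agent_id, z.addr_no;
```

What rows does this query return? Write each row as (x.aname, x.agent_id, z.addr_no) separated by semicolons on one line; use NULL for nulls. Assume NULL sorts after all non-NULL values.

(Eve, 2, NULL); (Eve, 4, 608); (Eve, 4, 870); (Eve, 4, NULL); (Judy, 9, NULL); (Liam, 1, NULL); (Pia, 3, NULL); (Wendy, 4, 608); (Wendy, 4, 870); (Wendy, 4, NULL)

Evaluate left to right. First `agents x LEFT JOIN connects y` on agent_id: 8 row(s).
Then LEFT JOIN `listings z` on grp_id: each of those 8 rows is kept; rows whose y.grp_id has no match in z get NULL for z's columns.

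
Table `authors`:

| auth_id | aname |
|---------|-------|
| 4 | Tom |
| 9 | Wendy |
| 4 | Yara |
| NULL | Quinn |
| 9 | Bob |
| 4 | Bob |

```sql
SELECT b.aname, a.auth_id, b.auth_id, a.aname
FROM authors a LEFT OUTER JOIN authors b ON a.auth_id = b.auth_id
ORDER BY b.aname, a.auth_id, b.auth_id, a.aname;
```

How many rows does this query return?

LEFT JOIN keeps every row from `authors a`; unmatched rows get NULL for `authors b`'s columns.
Matching on a.auth_id = b.auth_id. A NULL in a compared column never satisfies the condition.
Matched pairs: 13; unmatched a rows kept: 1.
Total: 13 matched + 1 padded = 14 rows.

14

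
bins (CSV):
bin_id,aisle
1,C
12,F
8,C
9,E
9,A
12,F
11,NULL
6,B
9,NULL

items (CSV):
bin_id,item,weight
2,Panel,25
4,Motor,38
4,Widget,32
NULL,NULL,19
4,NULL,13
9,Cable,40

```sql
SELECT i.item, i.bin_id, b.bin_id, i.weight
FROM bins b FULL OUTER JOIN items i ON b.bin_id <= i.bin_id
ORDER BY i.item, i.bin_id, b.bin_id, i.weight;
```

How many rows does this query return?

14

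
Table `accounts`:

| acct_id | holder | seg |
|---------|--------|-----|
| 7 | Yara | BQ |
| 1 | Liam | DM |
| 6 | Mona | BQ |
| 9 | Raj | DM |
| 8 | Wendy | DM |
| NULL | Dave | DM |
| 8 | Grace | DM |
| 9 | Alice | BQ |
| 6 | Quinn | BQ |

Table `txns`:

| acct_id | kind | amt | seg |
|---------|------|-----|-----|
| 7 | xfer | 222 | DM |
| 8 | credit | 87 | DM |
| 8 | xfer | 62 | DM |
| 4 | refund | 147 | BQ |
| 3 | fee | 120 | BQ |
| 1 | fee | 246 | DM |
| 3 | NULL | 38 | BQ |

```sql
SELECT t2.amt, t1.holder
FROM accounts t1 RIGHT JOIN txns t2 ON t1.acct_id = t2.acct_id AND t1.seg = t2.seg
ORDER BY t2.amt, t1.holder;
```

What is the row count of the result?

9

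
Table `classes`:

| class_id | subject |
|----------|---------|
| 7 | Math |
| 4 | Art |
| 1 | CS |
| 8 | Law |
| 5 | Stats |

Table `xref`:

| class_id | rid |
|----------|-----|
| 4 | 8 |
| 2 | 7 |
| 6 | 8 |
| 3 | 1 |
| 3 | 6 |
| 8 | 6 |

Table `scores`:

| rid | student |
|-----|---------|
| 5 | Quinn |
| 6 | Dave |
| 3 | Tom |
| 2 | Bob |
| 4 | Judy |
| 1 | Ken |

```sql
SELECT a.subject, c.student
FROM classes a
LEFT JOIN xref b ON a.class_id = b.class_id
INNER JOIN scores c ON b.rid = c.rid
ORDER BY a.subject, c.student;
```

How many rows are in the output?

1

Step 1 — a LEFT JOIN b on class_id → 5 row(s).
Then INNER JOIN `scores c` on rid: keep only rows whose b.rid appears in c.
Result: 1 row(s).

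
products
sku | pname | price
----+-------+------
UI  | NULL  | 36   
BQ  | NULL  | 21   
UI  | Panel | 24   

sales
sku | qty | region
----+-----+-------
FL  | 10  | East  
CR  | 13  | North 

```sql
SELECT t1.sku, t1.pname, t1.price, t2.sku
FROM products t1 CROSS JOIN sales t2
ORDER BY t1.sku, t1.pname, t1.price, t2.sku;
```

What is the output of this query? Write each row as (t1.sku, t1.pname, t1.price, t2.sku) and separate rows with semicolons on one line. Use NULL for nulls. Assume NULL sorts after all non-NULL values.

(BQ, NULL, 21, CR); (BQ, NULL, 21, FL); (UI, Panel, 24, CR); (UI, Panel, 24, FL); (UI, NULL, 36, CR); (UI, NULL, 36, FL)

CROSS JOIN pairs every row of `products` with every row of `sales`: 3 × 2 = 6 rows.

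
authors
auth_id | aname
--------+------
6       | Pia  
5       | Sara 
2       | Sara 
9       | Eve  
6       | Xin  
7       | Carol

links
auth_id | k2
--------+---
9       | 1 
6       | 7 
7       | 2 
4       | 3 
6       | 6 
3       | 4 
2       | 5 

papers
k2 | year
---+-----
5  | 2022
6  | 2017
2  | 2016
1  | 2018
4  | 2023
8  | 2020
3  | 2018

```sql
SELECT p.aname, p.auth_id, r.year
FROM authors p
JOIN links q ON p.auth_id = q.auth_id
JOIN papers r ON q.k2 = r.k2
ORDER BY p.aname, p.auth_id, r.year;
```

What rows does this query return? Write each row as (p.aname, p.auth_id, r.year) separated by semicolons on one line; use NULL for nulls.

Joins associate left-to-right: authors INNER JOIN links on auth_id gives 7 intermediate row(s).
Then INNER JOIN `papers r` on k2: keep only rows whose q.k2 appears in r.

(Carol, 7, 2016); (Eve, 9, 2018); (Pia, 6, 2017); (Sara, 2, 2022); (Xin, 6, 2017)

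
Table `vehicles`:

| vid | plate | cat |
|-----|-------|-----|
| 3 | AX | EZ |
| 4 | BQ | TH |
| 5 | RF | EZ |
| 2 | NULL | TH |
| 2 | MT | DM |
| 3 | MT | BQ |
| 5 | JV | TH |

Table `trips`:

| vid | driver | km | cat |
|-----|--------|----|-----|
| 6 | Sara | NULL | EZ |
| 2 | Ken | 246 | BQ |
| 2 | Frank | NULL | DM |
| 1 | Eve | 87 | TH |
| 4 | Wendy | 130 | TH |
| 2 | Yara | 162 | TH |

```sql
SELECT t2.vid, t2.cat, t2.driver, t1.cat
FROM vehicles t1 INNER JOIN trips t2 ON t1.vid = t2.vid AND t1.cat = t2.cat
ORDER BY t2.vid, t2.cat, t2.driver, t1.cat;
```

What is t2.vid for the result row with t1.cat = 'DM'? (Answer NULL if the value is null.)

2

INNER JOIN keeps only pairs where the ON condition holds.
Matching on t1.vid = t2.vid AND t1.cat = t2.cat.
Matched pairs: 3.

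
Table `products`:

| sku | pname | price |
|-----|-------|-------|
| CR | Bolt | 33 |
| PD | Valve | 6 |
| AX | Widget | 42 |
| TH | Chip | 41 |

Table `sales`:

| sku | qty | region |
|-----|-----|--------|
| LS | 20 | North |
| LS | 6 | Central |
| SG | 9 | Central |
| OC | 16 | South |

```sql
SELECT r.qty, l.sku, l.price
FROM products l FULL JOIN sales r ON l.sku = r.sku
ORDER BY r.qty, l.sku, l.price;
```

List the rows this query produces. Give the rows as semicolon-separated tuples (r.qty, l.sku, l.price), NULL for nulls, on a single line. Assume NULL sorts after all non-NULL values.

(6, NULL, NULL); (9, NULL, NULL); (16, NULL, NULL); (20, NULL, NULL); (NULL, AX, 42); (NULL, CR, 33); (NULL, PD, 6); (NULL, TH, 41)

FULL OUTER JOIN keeps every row from both sides; unmatched rows get NULL for the other side's columns.
Matching on l.sku = r.sku.
- l[0] sku=CR → no match; kept with NULLs on the r side.
- l[1] sku=PD → no match; kept with NULLs on the r side.
- l[2] sku=AX → no match; kept with NULLs on the r side.
- l[3] sku=TH → no match; kept with NULLs on the r side.
- 4 row(s) from r found no l partner → padded with NULL.
After projecting and ordering:
r.qty | l.sku | l.price
6 | NULL | NULL
9 | NULL | NULL
16 | NULL | NULL
20 | NULL | NULL
NULL | AX | 42
NULL | CR | 33
NULL | PD | 6
NULL | TH | 41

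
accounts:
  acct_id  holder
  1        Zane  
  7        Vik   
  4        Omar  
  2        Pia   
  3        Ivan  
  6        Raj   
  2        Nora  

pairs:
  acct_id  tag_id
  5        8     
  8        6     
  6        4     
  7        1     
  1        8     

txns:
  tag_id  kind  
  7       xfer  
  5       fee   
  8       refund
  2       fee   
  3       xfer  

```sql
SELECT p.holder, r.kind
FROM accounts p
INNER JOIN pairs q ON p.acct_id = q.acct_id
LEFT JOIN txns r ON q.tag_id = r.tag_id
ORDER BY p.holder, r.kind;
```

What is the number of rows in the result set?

Step 1 — p INNER JOIN q on acct_id → 3 row(s).
Then LEFT JOIN `txns r` on tag_id: each of those 3 rows is kept; rows whose q.tag_id has no match in r get NULL for r's columns.
Result: 3 row(s).

3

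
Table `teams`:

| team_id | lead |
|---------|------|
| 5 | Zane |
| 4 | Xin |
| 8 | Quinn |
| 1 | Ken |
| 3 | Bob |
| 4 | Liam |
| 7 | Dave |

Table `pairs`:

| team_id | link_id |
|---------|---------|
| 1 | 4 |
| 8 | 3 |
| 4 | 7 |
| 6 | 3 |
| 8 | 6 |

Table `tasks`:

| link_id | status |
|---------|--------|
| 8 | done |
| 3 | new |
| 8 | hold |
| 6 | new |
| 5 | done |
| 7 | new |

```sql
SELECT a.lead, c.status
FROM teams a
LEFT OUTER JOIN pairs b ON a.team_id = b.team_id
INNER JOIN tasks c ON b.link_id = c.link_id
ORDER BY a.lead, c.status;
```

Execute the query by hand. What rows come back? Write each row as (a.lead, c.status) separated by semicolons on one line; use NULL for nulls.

(Liam, new); (Quinn, new); (Quinn, new); (Xin, new)

Step 1 — a LEFT JOIN b on team_id → 8 row(s).
Then INNER JOIN `tasks c` on link_id: keep only rows whose b.link_id appears in c.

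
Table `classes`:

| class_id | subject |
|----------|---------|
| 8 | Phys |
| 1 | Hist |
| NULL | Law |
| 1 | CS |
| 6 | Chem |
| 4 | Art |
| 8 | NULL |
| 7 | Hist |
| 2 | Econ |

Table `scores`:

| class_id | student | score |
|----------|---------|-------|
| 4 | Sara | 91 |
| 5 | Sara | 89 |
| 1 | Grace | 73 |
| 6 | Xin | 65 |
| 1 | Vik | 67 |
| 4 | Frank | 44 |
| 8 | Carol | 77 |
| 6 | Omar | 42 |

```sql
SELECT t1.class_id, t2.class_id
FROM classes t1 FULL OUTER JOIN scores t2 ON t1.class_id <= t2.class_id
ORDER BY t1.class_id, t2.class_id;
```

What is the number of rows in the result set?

FULL OUTER JOIN keeps every row from both sides; unmatched rows get NULL for the other side's columns.
Matching on t1.class_id <= t2.class_id. A NULL in a compared column never satisfies the condition.
- t1 (class_id=8) pairs with 1 row(s) of t2.
- t1 (class_id=1) pairs with 8 row(s) of t2.
- t1 (class_id=NULL) has no partner → padded with NULL.
- t1 (class_id=1) pairs with 8 row(s) of t2.
- t1 (class_id=6) pairs with 3 row(s) of t2.
- t1 (class_id=4) pairs with 6 row(s) of t2.
- t1 (class_id=8) pairs with 1 row(s) of t2.
- t1 (class_id=7) pairs with 1 row(s) of t2.
- t1 (class_id=2) pairs with 6 row(s) of t2.
Total: 34 matched + 1 padded = 35 rows.

35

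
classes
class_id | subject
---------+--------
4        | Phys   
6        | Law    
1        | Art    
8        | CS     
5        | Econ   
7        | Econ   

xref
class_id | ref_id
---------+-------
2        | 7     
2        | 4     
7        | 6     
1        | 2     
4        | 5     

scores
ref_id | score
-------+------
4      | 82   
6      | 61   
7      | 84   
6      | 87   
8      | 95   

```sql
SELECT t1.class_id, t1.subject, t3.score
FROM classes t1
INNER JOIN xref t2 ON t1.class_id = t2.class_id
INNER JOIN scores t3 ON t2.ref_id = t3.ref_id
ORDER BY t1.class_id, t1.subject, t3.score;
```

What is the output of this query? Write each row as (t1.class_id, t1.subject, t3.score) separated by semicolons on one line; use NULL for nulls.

(7, Econ, 61); (7, Econ, 87)

Step 1 — t1 INNER JOIN t2 on class_id → 3 row(s).
Then INNER JOIN `scores t3` on ref_id: keep only rows whose t2.ref_id appears in t3.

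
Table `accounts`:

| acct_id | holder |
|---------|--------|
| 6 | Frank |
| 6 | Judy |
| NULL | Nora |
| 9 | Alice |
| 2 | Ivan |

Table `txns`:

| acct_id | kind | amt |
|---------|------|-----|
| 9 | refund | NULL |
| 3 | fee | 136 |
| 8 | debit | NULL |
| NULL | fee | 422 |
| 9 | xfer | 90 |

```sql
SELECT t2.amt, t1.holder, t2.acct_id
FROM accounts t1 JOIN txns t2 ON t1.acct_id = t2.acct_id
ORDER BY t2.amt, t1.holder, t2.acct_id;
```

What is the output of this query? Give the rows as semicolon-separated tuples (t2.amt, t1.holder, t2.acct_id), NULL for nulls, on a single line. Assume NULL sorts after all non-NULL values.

INNER JOIN keeps only pairs where the ON condition holds.
Matching on t1.acct_id = t2.acct_id. A NULL in a compared column never satisfies the condition.
- acct_id=6: no matching t2 row, dropped.
- acct_id=6: no matching t2 row, dropped.
- acct_id=NULL: no matching t2 row, dropped.
- acct_id=9: 2 matching t2 row(s), so 2 row(s) emitted.
- acct_id=2: no matching t2 row, dropped.
After projecting and ordering:
t2.amt | t1.holder | t2.acct_id
90 | Alice | 9
NULL | Alice | 9

(90, Alice, 9); (NULL, Alice, 9)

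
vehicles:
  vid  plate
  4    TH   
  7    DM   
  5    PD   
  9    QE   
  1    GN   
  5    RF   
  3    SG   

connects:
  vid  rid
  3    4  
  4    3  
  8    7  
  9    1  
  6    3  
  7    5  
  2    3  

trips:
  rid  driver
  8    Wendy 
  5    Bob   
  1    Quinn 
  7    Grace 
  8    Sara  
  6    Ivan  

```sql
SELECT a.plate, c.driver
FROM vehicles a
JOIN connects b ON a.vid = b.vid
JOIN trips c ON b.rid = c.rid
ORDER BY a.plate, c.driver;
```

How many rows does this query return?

Evaluate left to right. First `vehicles a INNER JOIN connects b` on vid: 4 row(s).
Then INNER JOIN `trips c` on rid: keep only rows whose b.rid appears in c.
Result: 2 row(s).

2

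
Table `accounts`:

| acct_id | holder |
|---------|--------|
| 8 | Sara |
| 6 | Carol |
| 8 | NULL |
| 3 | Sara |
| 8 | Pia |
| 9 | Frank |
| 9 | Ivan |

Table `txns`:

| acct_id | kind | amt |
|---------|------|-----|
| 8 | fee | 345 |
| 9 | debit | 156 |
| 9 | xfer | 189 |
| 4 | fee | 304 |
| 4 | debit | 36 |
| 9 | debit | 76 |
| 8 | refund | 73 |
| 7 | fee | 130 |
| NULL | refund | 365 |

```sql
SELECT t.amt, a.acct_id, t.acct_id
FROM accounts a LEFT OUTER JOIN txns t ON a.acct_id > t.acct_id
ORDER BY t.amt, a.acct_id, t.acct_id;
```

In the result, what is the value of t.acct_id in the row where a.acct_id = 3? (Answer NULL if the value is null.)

LEFT JOIN keeps every row from `accounts`; unmatched rows get NULL for `txns`'s columns.
Matching on a.acct_id > t.acct_id. A NULL in a compared column never satisfies the condition.
Matched pairs: 21; unmatched a rows kept: 1.

NULL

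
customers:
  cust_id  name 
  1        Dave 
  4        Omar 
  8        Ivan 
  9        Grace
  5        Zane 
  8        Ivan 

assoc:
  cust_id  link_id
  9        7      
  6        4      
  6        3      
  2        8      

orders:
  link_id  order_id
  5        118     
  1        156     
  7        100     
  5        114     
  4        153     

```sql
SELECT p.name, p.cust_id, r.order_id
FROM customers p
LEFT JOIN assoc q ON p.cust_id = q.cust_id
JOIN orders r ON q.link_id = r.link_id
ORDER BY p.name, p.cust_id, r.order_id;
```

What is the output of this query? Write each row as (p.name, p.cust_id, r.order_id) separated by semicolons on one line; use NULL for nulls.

Joins associate left-to-right: customers LEFT JOIN assoc on cust_id gives 6 intermediate row(s).
Then INNER JOIN `orders r` on link_id: keep only rows whose q.link_id appears in r.

(Grace, 9, 100)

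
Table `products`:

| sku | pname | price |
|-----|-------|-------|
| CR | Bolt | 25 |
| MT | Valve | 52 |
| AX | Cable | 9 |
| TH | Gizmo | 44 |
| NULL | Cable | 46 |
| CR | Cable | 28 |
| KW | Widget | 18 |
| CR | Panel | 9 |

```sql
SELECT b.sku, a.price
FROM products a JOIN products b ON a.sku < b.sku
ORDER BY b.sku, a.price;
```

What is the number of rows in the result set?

18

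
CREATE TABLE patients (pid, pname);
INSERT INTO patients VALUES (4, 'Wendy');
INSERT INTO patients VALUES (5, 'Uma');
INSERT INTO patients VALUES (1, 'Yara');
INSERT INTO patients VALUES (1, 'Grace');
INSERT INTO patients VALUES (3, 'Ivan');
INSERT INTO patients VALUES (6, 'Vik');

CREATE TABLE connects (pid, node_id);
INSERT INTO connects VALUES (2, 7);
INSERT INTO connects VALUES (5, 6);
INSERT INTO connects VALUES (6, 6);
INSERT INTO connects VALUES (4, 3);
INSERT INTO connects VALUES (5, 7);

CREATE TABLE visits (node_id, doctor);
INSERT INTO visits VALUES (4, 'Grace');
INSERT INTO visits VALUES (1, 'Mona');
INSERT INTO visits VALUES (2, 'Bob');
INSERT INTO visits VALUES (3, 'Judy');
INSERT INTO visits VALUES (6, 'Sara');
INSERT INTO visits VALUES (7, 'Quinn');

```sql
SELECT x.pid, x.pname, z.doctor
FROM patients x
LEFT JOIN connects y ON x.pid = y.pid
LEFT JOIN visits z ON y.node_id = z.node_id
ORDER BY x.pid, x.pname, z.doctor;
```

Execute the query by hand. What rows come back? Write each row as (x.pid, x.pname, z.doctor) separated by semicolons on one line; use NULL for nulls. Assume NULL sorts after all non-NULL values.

(1, Grace, NULL); (1, Yara, NULL); (3, Ivan, NULL); (4, Wendy, Judy); (5, Uma, Quinn); (5, Uma, Sara); (6, Vik, Sara)

Joins associate left-to-right: patients LEFT JOIN connects on pid gives 7 intermediate row(s).
Then LEFT JOIN `visits z` on node_id: each of those 7 rows is kept; rows whose y.node_id has no match in z get NULL for z's columns.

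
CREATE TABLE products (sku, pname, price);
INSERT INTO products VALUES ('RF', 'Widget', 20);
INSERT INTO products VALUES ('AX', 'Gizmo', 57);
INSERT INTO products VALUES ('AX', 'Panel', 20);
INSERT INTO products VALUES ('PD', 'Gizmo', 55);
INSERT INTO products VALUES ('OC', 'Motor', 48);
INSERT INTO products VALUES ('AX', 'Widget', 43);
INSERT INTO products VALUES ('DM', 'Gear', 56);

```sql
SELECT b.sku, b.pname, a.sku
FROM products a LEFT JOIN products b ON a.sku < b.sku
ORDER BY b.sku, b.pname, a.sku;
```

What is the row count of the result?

LEFT JOIN keeps every row from `products a`; unmatched rows get NULL for `products b`'s columns.
Matching on a.sku < b.sku.
- sku=RF: no b row matches, row kept with b columns NULL.
- sku=AX: 4 matching b row(s), so 4 row(s) emitted.
- sku=AX: 4 matching b row(s), so 4 row(s) emitted.
- sku=PD: 1 matching b row(s), so 1 row(s) emitted.
- sku=OC: 2 matching b row(s), so 2 row(s) emitted.
- sku=AX: 4 matching b row(s), so 4 row(s) emitted.
- sku=DM: 3 matching b row(s), so 3 row(s) emitted.
Total: 18 matched + 1 padded = 19 rows.

19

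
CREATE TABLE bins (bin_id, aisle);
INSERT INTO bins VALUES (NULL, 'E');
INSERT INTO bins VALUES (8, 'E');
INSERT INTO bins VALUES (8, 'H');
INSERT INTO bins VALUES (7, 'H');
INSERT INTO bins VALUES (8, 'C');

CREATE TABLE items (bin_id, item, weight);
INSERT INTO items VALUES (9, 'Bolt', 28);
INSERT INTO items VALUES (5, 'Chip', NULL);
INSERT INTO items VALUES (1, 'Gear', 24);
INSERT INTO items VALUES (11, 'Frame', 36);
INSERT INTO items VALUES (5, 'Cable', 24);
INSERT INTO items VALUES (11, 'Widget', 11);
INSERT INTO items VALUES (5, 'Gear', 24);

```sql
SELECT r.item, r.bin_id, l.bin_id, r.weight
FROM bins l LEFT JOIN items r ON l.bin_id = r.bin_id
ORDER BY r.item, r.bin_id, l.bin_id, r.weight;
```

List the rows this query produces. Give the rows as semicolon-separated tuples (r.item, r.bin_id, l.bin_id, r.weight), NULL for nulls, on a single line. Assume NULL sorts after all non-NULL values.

LEFT JOIN keeps every row from `bins`; unmatched rows get NULL for `items`'s columns.
Matching on l.bin_id = r.bin_id. A NULL in a compared column never satisfies the condition.
- l (bin_id=NULL) has no partner → padded with NULL.
- l (bin_id=8) has no partner → padded with NULL.
- l (bin_id=8) has no partner → padded with NULL.
- l (bin_id=7) has no partner → padded with NULL.
- l (bin_id=8) has no partner → padded with NULL.
After projecting and ordering:
r.item | r.bin_id | l.bin_id | r.weight
NULL | NULL | 7 | NULL
NULL | NULL | 8 | NULL
NULL | NULL | 8 | NULL
NULL | NULL | 8 | NULL
NULL | NULL | NULL | NULL

(NULL, NULL, 7, NULL); (NULL, NULL, 8, NULL); (NULL, NULL, 8, NULL); (NULL, NULL, 8, NULL); (NULL, NULL, NULL, NULL)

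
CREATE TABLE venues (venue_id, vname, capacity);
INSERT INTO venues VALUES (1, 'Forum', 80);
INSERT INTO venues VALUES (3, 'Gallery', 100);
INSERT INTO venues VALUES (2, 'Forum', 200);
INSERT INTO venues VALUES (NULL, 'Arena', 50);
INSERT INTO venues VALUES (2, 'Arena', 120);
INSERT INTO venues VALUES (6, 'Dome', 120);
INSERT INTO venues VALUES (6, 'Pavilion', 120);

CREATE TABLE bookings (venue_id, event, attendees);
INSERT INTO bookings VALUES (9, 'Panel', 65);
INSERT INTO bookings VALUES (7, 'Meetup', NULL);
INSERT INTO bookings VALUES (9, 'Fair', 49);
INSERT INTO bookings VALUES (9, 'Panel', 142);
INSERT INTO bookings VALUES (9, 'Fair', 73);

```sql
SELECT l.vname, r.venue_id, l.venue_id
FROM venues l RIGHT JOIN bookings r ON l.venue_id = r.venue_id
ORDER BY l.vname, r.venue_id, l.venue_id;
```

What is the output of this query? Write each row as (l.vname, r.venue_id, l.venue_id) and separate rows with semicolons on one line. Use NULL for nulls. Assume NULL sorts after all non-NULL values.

(NULL, 7, NULL); (NULL, 9, NULL); (NULL, 9, NULL); (NULL, 9, NULL); (NULL, 9, NULL)

RIGHT JOIN keeps every row from `bookings`; unmatched rows get NULL for `venues`'s columns.
Matching on l.venue_id = r.venue_id. A NULL in a compared column never satisfies the condition.
- venue_id=1: no matching r row.
- venue_id=3: no matching r row.
- venue_id=2: no matching r row.
- venue_id=NULL: no matching r row.
- venue_id=2: no matching r row.
- venue_id=6: no matching r row.
- venue_id=6: no matching r row.
- 5 r row(s) had no l match → kept, l columns NULL.
After projecting and ordering:
l.vname | r.venue_id | l.venue_id
NULL | 7 | NULL
NULL | 9 | NULL
NULL | 9 | NULL
NULL | 9 | NULL
NULL | 9 | NULL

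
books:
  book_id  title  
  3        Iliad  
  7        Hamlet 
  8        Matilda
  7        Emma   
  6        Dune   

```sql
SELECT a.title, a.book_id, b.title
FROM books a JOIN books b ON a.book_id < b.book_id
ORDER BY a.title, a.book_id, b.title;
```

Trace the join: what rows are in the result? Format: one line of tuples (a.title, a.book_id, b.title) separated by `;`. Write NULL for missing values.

(Dune, 6, Emma); (Dune, 6, Hamlet); (Dune, 6, Matilda); (Emma, 7, Matilda); (Hamlet, 7, Matilda); (Iliad, 3, Dune); (Iliad, 3, Emma); (Iliad, 3, Hamlet); (Iliad, 3, Matilda)

INNER JOIN keeps only pairs where the ON condition holds.
Matching on a.book_id < b.book_id.
- a[0] book_id=3 → 4 match(es) in b → 4 row(s).
- a[1] book_id=7 → 1 match(es) in b → 1 row(s).
- a[2] book_id=8 → no match; dropped.
- a[3] book_id=7 → 1 match(es) in b → 1 row(s).
- a[4] book_id=6 → 3 match(es) in b → 3 row(s).
After projecting and ordering:
a.title | a.book_id | b.title
Dune | 6 | Emma
Dune | 6 | Hamlet
Dune | 6 | Matilda
Emma | 7 | Matilda
Hamlet | 7 | Matilda
Iliad | 3 | Dune
Iliad | 3 | Emma
Iliad | 3 | Hamlet
Iliad | 3 | Matilda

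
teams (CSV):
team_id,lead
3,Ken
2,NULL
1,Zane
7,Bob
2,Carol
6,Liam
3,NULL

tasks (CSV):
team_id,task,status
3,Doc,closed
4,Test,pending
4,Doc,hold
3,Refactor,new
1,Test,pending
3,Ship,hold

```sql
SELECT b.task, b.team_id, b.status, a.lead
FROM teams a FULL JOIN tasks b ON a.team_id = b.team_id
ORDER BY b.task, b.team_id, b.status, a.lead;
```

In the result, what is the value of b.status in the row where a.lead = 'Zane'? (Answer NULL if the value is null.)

pending

FULL OUTER JOIN keeps every row from both sides; unmatched rows get NULL for the other side's columns.
Matching on a.team_id = b.team_id.
- team_id=3: 3 matching b row(s), so 3 row(s) emitted.
- team_id=2: no b row matches, row kept with b columns NULL.
- team_id=1: 1 matching b row(s), so 1 row(s) emitted.
- team_id=7: no b row matches, row kept with b columns NULL.
- team_id=2: no b row matches, row kept with b columns NULL.
- team_id=6: no b row matches, row kept with b columns NULL.
- team_id=3: 3 matching b row(s), so 3 row(s) emitted.
- 2 b row(s) had no a match → kept, a columns NULL.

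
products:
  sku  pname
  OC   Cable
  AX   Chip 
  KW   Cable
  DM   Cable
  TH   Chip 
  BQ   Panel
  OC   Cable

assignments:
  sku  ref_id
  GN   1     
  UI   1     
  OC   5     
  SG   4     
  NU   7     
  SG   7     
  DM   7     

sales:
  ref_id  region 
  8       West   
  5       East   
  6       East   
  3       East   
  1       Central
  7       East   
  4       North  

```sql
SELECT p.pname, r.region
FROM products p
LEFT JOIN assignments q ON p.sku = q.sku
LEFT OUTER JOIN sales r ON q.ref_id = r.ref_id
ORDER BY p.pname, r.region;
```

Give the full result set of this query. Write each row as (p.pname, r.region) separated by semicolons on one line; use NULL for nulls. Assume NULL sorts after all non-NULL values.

Joins associate left-to-right: products LEFT JOIN assignments on sku gives 7 intermediate row(s).
Then LEFT JOIN `sales r` on ref_id: each of those 7 rows is kept; rows whose q.ref_id has no match in r get NULL for r's columns.

(Cable, East); (Cable, East); (Cable, East); (Cable, NULL); (Chip, NULL); (Chip, NULL); (Panel, NULL)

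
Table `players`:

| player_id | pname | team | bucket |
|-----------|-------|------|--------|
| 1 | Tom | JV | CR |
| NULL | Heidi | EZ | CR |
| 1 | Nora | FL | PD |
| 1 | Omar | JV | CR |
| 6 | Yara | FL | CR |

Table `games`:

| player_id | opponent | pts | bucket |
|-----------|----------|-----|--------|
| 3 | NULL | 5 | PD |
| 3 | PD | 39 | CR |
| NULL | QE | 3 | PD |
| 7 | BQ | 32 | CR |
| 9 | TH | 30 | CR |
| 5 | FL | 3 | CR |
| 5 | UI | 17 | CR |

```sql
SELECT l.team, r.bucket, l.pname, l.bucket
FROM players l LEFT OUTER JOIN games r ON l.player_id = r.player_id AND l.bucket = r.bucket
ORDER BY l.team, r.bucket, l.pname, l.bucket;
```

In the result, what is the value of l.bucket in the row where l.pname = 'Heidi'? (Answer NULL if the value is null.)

CR

LEFT JOIN keeps every row from `players`; unmatched rows get NULL for `games`'s columns.
Matching on l.player_id = r.player_id AND l.bucket = r.bucket. A NULL in a compared column never satisfies the condition.
Matched pairs: 0; unmatched l rows kept: 5.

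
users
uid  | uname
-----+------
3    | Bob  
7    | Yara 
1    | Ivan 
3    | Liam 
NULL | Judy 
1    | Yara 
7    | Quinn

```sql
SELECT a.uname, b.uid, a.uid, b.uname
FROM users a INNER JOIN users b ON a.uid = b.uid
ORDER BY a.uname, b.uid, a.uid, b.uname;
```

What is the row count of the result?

12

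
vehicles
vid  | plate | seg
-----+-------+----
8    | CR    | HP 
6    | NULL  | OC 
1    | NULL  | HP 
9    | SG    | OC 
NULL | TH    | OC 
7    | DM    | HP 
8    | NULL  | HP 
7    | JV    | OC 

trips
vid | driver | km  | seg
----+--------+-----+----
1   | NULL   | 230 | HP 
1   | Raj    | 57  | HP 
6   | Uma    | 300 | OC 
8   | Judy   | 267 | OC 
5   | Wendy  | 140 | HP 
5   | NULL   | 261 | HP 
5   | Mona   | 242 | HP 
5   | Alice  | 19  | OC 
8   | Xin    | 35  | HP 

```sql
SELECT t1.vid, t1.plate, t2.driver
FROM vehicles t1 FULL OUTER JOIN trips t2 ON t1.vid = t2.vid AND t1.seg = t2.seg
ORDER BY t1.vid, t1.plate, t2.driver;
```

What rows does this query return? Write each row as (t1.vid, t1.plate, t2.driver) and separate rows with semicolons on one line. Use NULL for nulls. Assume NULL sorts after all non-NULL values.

(1, NULL, Raj); (1, NULL, NULL); (6, NULL, Uma); (7, DM, NULL); (7, JV, NULL); (8, CR, Xin); (8, NULL, Xin); (9, SG, NULL); (NULL, TH, NULL); (NULL, NULL, Alice); (NULL, NULL, Judy); (NULL, NULL, Mona); (NULL, NULL, Wendy); (NULL, NULL, NULL)

FULL OUTER JOIN keeps every row from both sides; unmatched rows get NULL for the other side's columns.
Matching on t1.vid = t2.vid AND t1.seg = t2.seg. A NULL in a compared column never satisfies the condition.
- t1 (vid=8, seg=HP) pairs with 1 row(s) of t2.
- t1 (vid=6, seg=OC) pairs with 1 row(s) of t2.
- t1 (vid=1, seg=HP) pairs with 2 row(s) of t2.
- t1 (vid=9, seg=OC) has no partner → padded with NULL.
- t1 (vid=NULL, seg=OC) has no partner → padded with NULL.
- t1 (vid=7, seg=HP) has no partner → padded with NULL.
- t1 (vid=8, seg=HP) pairs with 1 row(s) of t2.
- t1 (vid=7, seg=OC) has no partner → padded with NULL.
- 5 row(s) from t2 found no t1 partner → padded with NULL.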